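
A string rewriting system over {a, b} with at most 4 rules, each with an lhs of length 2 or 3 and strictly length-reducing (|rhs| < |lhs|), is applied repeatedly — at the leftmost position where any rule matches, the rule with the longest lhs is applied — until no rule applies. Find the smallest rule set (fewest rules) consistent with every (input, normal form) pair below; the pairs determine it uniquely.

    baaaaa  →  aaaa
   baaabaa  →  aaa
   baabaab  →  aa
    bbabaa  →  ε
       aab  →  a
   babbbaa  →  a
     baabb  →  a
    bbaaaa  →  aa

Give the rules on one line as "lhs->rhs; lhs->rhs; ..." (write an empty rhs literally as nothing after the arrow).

aab->a; ab->a; ba->; bbb->b

  | baaaaa => aaaa
  | baaabaa => aabaa => aaa
  | baabaab => abaab => aaab => aa
  | bbabaa => bbaa => ba => ε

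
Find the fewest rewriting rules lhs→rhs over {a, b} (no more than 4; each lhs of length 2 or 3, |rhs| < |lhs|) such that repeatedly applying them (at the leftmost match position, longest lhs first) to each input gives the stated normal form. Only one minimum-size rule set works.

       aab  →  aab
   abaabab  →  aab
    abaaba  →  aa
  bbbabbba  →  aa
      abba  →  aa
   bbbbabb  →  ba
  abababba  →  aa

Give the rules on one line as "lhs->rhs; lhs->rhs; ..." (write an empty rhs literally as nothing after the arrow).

  | aab
  | abaabab => aabab => aab
  | abaaba => aaba => aa
  | bbbabbba => abbba => aa

aba->a; bb->; bbb->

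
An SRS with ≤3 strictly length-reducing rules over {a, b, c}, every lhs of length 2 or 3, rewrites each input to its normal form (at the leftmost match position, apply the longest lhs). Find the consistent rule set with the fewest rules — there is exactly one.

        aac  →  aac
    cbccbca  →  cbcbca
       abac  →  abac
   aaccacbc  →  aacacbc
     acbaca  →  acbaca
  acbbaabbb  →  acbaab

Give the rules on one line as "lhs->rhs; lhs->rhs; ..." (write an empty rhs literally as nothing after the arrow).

bb->b; cc->c

  | aac
  | cbccbca => cbcbca
  | abac
  | aaccacbc => aacacbc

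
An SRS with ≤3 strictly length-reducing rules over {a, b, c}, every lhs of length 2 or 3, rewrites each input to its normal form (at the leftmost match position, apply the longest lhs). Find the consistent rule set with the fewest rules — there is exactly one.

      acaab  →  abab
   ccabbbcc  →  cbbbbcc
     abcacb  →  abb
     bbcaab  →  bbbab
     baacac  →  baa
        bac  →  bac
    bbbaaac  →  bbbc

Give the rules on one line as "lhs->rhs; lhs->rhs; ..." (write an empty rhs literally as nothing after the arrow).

  | acaab => abab
  | ccabbbcc => cbbbbcc
  | abcacb => abb
  | bbcaab => bbbab

aaa->; ca->b; cac->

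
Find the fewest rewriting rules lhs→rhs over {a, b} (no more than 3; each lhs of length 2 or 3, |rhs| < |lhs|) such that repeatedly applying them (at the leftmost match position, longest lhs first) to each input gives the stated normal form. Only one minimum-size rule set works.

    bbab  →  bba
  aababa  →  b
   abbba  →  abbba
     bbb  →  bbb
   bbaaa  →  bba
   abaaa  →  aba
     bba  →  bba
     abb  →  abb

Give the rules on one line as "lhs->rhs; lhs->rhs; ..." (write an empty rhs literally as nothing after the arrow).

aa->; bab->ba

  | bbab => bba
  | aababa => baba => baa => b
  | abbba
  | bbb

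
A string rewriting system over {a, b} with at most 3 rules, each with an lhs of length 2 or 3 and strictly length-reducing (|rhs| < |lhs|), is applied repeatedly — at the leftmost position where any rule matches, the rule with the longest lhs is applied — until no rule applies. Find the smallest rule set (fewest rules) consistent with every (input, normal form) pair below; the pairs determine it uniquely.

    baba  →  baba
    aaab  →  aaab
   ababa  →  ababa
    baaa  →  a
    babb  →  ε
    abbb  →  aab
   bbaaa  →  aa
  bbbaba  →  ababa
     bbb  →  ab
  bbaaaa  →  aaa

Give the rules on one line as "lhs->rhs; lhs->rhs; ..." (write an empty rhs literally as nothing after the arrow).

baa->; bb->a; bba->

  | baba
  | aaab
  | ababa
  | baaa => a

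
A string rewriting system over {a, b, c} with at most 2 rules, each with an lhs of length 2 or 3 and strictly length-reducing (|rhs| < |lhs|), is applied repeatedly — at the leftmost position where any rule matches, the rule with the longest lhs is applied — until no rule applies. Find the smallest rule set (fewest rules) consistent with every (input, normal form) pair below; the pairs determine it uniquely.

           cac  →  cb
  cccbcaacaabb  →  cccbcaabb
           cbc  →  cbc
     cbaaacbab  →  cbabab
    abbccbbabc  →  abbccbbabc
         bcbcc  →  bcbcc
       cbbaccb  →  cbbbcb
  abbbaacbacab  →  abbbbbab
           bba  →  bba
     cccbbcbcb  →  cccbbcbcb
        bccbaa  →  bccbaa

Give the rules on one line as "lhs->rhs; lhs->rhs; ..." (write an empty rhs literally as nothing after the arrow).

  | cac => cb
  | cccbcaacaabb => cccbcaabb
  | cbc
  | cbaaacbab => cbabab

aac->; ac->b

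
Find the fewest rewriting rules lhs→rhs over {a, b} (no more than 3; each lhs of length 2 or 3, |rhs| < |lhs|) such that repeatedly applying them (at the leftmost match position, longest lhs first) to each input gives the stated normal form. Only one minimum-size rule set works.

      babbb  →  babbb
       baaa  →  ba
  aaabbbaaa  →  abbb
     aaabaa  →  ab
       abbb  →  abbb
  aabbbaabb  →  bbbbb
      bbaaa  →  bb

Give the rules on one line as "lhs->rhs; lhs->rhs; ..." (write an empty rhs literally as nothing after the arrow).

aa->; bba->bb

  | babbb
  | baaa => ba
  | aaabbbaaa => abbbaaa => abbbaa => abbba => abbb
  | aaabaa => abaa => ab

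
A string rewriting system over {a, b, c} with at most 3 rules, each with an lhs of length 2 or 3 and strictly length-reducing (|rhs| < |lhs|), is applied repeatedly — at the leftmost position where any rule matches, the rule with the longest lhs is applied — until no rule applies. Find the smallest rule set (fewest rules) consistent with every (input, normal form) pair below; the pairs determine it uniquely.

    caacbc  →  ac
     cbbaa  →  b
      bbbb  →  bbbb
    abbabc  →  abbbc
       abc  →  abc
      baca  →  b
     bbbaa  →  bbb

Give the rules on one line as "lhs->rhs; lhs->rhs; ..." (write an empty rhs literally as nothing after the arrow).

  | caacbc => acbc => ac
  | cbbaa => baa => ba => b
  | bbbb
  | abbabc => abbbc

ba->b; ca->; cb->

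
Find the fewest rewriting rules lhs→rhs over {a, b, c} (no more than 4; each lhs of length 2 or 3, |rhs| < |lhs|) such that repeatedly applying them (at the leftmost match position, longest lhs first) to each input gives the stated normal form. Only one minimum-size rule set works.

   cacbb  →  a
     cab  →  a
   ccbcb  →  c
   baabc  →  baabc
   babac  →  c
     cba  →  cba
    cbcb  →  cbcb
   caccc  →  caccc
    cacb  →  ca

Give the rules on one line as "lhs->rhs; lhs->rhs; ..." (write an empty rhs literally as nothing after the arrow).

acb->a; bac->c; cab->a; ccb->c

  | cacbb => cab => a
  | cab => a
  | ccbcb => ccb => c
  | baabc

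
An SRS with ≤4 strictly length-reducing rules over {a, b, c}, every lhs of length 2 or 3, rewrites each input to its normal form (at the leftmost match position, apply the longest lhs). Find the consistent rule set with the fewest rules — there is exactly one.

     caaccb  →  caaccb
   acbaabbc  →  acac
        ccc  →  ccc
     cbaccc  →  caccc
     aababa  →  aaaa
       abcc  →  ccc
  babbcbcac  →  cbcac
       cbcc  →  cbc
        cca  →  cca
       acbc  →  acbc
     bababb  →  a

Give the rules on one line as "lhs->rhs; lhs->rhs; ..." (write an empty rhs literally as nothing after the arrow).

  | caaccb
  | acbaabbc => acaabbc => acac
  | ccc
  | cbaccc => caccc

abb->; abc->cc; ba->a; bcc->bc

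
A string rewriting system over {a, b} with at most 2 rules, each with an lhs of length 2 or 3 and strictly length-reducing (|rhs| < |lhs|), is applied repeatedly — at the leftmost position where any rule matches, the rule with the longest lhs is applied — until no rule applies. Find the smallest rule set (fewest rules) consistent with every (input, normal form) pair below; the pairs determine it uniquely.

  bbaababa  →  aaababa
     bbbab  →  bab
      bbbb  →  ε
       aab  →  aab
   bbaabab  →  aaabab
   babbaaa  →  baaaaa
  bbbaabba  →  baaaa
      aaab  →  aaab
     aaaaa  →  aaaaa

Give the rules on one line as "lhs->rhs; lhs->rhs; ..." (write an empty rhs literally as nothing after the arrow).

bb->; bba->aa

  | bbaababa => aaababa
  | bbbab => bab
  | bbbb => bb => ε
  | aab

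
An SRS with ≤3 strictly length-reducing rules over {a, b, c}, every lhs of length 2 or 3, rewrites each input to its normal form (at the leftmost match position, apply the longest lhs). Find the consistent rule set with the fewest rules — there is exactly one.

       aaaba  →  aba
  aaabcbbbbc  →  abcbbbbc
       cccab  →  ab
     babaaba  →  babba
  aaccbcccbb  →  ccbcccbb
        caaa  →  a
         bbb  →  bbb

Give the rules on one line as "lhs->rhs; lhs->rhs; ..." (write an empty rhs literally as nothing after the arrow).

aa->; ca->a

  | aaaba => aba
  | aaabcbbbbc => abcbbbbc
  | cccab => ccab => cab => ab
  | babaaba => babba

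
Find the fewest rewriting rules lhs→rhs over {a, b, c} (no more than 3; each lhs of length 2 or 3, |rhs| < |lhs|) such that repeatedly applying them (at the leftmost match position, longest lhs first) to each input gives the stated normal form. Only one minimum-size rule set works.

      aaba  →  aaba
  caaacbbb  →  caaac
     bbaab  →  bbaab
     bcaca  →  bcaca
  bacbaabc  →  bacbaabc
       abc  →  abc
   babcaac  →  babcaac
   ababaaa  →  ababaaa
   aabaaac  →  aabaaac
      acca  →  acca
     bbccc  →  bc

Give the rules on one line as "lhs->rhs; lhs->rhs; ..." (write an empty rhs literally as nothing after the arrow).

  | aaba
  | caaacbbb => caaac
  | bbaab
  | bcaca

bbb->; bcc->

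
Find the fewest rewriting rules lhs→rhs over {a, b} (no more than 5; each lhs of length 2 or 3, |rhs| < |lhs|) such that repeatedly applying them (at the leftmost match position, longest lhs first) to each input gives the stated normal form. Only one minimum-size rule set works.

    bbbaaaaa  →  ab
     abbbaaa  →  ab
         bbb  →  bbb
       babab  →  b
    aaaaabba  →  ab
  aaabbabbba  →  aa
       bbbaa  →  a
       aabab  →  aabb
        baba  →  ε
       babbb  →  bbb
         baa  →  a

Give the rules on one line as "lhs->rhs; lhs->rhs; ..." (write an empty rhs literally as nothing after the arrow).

  | bbbaaaaa => baaaaa => aaaa => aba => ab
  | abbbaaa => abaaa => abaa => aba => ab
  | bbb
  | babab => bab => b

aaa->ab; aba->ab; ba->; bba->a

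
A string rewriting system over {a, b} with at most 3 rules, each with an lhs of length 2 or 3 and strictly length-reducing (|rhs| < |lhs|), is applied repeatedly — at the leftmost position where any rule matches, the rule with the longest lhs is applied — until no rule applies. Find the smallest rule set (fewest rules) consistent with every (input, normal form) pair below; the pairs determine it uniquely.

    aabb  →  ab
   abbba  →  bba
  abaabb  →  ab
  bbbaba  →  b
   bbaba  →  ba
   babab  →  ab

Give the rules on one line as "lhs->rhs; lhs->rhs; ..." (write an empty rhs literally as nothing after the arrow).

aa->b; bab->; bbb->ab

  | aabb => bbb => ab
  | abbba => aaba => bba
  | abaabb => abbbb => aabb => bbb => ab
  | bbbaba => ababa => aa => b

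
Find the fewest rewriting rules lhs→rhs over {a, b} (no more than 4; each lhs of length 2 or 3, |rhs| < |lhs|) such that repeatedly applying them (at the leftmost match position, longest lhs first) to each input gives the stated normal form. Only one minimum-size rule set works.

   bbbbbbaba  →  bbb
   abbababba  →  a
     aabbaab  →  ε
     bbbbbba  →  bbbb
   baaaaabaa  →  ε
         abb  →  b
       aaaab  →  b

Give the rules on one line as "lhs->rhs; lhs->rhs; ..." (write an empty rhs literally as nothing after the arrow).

aa->; ab->; ba->a; bba->

  | bbbbbbaba => bbbbba => bbb
  | abbababba => bababba => ababba => abba => ba => a
  | aabbaab => bbaab => ab => ε
  | bbbbbba => bbbb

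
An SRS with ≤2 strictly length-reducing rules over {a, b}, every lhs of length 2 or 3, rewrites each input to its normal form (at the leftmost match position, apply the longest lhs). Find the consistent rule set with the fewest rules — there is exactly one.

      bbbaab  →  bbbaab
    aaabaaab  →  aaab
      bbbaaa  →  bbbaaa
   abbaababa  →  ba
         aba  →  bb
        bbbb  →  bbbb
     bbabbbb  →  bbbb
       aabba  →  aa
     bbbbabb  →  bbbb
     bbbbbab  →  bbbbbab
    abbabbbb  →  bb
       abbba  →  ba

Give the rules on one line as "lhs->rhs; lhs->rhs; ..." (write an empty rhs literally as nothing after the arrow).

  | bbbaab
  | aaabaaab => aabbaab => aaab
  | bbbaaa
  | abbaababa => aababa => abbba => ba

aba->bb; abb->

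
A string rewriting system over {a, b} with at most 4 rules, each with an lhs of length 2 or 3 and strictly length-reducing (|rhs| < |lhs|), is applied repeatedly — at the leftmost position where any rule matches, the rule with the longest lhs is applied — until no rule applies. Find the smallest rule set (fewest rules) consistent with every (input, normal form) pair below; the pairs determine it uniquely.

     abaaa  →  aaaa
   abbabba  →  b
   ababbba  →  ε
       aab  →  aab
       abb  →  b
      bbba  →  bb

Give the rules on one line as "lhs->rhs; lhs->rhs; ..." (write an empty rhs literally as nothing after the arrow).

  | abaaa => aaaa
  | abbabba => babba => bba => b
  | ababbba => aabbba => abba => ba => ε
  | aab

aba->aa; abb->b; ba->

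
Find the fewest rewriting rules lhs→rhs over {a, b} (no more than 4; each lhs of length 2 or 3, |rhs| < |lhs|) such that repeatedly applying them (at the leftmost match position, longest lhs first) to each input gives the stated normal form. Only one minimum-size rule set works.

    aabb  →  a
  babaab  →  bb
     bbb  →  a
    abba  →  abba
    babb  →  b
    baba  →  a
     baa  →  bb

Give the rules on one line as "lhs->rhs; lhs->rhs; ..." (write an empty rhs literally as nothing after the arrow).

aa->b; bab->; bbb->a

  | aabb => bbb => a
  | babaab => aab => bb
  | bbb => a
  | abba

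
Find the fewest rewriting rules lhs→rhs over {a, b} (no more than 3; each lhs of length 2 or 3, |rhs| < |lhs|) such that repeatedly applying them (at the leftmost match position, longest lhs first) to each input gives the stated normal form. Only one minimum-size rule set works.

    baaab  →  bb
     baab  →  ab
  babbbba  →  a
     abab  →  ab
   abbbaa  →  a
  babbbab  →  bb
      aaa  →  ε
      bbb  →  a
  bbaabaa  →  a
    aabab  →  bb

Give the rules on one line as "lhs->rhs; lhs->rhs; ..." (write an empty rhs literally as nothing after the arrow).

aa->b; ba->; bbb->a

  | baaab => aab => bb
  | baab => ab
  | babbbba => bbbba => aba => a
  | abab => ab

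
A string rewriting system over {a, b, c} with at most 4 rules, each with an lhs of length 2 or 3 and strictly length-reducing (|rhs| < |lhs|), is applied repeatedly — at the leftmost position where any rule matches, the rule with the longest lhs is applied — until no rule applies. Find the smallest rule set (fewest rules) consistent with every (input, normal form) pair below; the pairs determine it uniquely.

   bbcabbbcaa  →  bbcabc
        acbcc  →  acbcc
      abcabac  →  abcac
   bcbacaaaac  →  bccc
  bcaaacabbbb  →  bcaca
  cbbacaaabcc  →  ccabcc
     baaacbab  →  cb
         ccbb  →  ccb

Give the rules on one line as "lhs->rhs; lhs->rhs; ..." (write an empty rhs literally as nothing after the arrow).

  | bbcabbbcaa => bbcabcaa => bbcabc
  | acbcc
  | abcabac => abcac
  | bcbacaaaac => bccaaaac => bccaac => bccc

aa->; abb->a; ba->; cbb->cb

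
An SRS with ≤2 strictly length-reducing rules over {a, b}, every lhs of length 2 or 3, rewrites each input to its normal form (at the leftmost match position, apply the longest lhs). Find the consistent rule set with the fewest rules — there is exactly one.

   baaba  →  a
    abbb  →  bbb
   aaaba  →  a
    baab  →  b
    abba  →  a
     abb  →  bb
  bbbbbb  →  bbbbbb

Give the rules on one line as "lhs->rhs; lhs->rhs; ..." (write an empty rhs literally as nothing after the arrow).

  | baaba => aaba => aba => ba => a
  | abbb => bbb
  | aaaba => aaba => aba => ba => a
  | baab => aab => ab => b

ab->b; ba->a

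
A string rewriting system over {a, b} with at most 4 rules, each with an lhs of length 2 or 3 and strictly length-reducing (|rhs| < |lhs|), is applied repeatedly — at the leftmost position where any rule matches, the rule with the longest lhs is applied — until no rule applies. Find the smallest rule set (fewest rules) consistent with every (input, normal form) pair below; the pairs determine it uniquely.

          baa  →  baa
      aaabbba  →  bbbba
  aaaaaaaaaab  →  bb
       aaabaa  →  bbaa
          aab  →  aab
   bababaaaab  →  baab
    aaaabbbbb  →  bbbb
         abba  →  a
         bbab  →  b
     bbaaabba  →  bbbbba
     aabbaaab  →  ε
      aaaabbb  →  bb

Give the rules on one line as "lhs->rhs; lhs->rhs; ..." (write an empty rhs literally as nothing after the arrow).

aaa->b; aba->aa; abb->; bab->

  | baa
  | aaabbba => bbbba
  | aaaaaaaaaab => baaaaaaab => bbaaaab => bbbab => bb
  | aaabaa => bbaa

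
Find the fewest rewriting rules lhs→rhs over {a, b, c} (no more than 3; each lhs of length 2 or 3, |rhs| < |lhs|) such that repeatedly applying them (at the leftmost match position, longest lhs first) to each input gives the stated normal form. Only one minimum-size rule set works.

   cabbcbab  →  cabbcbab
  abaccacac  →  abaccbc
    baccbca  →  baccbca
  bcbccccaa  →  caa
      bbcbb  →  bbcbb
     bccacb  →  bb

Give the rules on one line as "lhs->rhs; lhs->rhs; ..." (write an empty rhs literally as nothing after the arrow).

  | cabbcbab
  | abaccacac => abaccbc
  | baccbca
  | bcbccccaa => bcccaa => caa

aca->b; acb->bb; bcc->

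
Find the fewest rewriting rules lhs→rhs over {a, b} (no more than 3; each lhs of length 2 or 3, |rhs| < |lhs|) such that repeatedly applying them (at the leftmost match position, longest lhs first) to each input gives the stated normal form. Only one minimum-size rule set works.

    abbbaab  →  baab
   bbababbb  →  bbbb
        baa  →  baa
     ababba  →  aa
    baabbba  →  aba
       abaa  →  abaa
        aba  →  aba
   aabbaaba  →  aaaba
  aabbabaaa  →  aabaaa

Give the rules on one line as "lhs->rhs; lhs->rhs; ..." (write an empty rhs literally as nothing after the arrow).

  | abbbaab => baab
  | bbababbb => bbabbb => bbbb
  | baa
  | ababba => aabba => aa

abb->; bab->ab; bba->b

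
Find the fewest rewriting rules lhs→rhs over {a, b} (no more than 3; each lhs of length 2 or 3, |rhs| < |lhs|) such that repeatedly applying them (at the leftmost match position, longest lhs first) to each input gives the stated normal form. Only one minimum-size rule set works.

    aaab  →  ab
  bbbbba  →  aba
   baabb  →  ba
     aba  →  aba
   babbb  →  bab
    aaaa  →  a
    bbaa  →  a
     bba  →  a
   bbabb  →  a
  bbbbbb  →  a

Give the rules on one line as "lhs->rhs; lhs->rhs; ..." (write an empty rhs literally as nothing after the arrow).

  | aaab => aab => ab
  | bbbbba => abbba => aaba => aba
  | baabb => babb => baa => ba
  | aba

aa->a; bb->a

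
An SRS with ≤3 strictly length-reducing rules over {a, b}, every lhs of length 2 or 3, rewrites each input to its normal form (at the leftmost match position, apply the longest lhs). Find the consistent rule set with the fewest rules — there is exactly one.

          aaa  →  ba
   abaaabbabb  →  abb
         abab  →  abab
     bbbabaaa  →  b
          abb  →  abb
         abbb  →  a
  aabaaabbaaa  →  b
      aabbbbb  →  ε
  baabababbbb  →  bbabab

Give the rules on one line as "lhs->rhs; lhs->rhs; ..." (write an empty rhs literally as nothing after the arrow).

  | aaa => ba
  | abaaabbabb => aaaabbabb => baabbabb => aabbabb => bbbabb => abb
  | abab
  | bbbabaaa => abaaa => aaaa => baa => aa => b

aa->b; baa->aa; bbb->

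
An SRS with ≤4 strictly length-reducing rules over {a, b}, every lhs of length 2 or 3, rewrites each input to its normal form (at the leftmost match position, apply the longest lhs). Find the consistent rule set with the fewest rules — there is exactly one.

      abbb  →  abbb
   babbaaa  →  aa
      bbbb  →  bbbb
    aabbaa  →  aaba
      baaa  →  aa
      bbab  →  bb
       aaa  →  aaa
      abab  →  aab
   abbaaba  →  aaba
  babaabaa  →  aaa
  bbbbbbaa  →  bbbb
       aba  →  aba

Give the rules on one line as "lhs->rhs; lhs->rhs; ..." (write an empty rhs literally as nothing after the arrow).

  | abbb
  | babbaaa => abbaaa => abaa => aa
  | bbbb
  | aabbaa => aaba

baa->a; bab->ab; bba->b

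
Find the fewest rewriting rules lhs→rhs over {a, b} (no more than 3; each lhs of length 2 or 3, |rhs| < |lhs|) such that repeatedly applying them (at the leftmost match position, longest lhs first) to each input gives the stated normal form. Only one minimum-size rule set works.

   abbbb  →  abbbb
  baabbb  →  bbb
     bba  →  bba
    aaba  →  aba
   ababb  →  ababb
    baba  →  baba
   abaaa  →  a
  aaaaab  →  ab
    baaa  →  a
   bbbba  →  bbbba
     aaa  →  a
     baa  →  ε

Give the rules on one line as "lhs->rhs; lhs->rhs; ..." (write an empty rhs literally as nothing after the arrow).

  | abbbb
  | baabbb => bbb
  | bba
  | aaba => aba

aa->a; baa->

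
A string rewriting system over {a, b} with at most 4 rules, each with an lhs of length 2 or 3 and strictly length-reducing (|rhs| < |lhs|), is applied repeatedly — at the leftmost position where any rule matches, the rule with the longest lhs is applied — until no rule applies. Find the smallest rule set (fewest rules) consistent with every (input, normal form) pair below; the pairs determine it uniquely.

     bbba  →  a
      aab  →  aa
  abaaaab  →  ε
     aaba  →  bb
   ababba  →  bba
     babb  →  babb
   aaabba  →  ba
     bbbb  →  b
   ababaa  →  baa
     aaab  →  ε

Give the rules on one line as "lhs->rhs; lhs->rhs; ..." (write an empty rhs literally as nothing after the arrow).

  | bbba => a
  | aab => aa
  | abaaaab => aaab => bbb => ε
  | aaba => aaa => bb

aaa->bb; aab->aa; aba->; bbb->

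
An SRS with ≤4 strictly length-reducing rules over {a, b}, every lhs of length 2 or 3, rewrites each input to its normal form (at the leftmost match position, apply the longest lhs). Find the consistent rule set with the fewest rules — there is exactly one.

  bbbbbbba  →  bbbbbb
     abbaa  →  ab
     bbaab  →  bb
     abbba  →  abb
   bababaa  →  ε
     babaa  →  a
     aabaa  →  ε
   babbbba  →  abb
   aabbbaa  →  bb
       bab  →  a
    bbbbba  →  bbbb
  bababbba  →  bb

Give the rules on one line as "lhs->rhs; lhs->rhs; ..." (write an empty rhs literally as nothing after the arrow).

aa->; ba->; baa->; bab->a

  | bbbbbbba => bbbbbb
  | abbaa => ab
  | bbaab => bb
  | abbba => abb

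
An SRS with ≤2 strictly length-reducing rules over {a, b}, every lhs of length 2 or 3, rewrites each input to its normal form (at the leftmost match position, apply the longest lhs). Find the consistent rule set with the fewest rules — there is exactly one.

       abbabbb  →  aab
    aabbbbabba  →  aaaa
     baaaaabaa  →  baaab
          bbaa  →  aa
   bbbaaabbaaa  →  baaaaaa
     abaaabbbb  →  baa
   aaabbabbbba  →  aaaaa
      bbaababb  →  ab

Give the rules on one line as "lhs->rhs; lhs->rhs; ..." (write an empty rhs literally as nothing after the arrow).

aba->b; bb->

  | abbabbb => aabbb => aab
  | aabbbbabba => aabbabba => aaabba => aaaa
  | baaaaabaa => baaaaba => baaab
  | bbaa => aa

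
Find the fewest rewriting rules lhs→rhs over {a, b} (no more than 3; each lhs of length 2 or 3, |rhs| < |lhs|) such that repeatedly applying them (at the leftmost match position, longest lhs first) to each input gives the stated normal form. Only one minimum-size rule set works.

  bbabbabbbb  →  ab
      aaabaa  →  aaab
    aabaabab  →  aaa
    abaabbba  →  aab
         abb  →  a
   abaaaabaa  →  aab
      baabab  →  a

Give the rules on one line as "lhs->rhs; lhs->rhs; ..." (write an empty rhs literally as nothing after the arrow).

ba->b; bb->; bba->ab

  | bbabbabbbb => abbbabbbb => ababbbb => abbbbb => abbb => ab
  | aaabaa => aaaba => aaab
  | aabaabab => aababab => aabbab => aaabb => aaa
  | abaabbba => ababbba => abbbba => abba => aab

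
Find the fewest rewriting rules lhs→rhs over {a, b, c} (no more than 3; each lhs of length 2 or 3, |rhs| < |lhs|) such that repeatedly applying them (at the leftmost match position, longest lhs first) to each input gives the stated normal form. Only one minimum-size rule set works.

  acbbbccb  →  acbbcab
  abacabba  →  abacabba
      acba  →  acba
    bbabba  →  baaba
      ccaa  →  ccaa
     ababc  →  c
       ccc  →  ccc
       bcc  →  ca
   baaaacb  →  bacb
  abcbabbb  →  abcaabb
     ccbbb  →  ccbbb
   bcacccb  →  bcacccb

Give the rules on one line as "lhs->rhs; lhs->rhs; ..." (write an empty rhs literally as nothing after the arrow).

  | acbbbccb => acbbcab
  | abacabba
  | acba
  | bbabba => baaba

aaa->; bab->aa; bcc->ca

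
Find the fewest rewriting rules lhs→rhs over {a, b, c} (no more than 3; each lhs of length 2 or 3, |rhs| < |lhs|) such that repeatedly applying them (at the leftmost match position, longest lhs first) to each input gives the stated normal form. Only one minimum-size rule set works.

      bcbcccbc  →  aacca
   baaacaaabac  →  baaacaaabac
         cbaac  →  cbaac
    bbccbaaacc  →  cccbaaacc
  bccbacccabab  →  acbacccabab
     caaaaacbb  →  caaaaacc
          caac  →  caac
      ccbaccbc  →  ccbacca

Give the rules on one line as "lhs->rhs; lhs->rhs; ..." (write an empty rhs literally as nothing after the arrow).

bb->c; bc->a

  | bcbcccbc => abcccbc => aaccbc => aacca
  | baaacaaabac
  | cbaac
  | bbccbaaacc => cccbaaacc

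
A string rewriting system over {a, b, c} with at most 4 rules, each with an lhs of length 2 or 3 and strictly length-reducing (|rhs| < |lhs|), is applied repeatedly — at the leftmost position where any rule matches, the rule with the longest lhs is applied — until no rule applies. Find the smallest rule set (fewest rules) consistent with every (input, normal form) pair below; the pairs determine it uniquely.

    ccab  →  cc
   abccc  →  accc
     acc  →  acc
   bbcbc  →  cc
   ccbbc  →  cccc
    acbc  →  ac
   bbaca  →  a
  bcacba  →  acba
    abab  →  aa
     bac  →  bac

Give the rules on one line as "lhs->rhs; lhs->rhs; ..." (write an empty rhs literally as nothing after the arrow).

  | ccab => cbb => cc
  | abccc => accc
  | acc
  | bbcbc => ccbc => cc

ab->a; bb->c; bc->; ca->b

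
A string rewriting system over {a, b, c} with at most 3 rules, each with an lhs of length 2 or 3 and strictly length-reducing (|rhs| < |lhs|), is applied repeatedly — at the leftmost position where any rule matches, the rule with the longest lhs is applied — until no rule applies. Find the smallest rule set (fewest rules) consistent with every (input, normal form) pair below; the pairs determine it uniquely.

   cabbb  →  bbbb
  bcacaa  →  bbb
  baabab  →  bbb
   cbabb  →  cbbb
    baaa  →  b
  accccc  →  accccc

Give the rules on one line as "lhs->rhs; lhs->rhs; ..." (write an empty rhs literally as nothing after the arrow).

  | cabbb => bbbb
  | bcacaa => bbcaa => bbba => bbb
  | baabab => babab => bbab => bbb
  | cbabb => cbbb

ba->b; ca->b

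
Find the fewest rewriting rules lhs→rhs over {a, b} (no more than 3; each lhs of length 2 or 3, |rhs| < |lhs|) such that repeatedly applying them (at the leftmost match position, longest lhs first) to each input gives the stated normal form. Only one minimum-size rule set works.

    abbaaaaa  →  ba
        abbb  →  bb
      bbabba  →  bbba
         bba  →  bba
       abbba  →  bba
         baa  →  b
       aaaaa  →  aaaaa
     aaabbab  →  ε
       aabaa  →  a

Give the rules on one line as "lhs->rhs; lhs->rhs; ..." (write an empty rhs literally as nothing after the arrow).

  | abbaaaaa => baaaaa => baaa => ba
  | abbb => bb
  | bbabba => bbba
  | bba

ab->; aba->ab; baa->b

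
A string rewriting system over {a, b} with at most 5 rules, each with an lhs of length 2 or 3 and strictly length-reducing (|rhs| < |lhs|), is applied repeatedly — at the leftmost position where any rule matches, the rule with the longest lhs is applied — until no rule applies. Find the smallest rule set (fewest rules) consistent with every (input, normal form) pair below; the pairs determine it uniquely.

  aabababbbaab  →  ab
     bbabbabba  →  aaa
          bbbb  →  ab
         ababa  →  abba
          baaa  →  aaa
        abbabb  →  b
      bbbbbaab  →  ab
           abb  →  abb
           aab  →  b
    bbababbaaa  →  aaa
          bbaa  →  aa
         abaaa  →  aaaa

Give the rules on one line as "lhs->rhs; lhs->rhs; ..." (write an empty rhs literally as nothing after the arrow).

aab->b; baa->aa; bab->bb; bbb->a

  | aabababbbaab => bababbbaab => bbabbbaab => bbbbbaab => abbaab => abaab => aaab => ab
  | bbabbabba => bbbbabba => ababba => abbba => aaa
  | bbbb => ab
  | ababa => abba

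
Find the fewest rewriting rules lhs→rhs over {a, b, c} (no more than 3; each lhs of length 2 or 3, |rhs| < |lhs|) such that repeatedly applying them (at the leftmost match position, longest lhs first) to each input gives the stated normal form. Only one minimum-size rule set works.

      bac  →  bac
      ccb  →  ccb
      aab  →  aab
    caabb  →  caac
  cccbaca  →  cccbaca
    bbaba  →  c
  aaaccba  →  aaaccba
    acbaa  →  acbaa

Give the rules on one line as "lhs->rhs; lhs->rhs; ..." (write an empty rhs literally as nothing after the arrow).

  | bac
  | ccb
  | aab
  | caabb => caac

aba->; bb->c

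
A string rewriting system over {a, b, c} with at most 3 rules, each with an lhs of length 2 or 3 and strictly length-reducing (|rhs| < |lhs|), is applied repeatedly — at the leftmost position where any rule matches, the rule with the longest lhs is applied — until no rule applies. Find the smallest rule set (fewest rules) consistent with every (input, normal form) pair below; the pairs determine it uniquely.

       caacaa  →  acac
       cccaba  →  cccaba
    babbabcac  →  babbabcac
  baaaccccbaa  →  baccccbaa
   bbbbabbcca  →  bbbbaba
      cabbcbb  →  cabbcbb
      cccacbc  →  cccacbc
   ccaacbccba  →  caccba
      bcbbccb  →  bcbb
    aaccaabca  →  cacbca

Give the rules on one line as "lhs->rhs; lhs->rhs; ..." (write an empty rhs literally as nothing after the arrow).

aac->c; bcc->; caa->ac

  | caacaa => accaa => acac
  | cccaba
  | babbabcac
  | baaaccccbaa => baccccbaa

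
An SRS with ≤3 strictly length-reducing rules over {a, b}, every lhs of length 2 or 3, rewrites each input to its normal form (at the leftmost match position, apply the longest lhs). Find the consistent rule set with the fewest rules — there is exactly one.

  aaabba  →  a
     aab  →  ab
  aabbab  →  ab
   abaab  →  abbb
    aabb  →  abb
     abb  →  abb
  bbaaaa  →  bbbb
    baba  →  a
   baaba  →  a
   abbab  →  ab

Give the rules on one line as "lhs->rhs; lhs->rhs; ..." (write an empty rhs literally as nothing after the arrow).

  | aaabba => aabba => abba => aba => aa => a
  | aab => ab
  | aabbab => abbab => abab => aab => ab
  | abaab => abbb

aa->a; ba->a; baa->bb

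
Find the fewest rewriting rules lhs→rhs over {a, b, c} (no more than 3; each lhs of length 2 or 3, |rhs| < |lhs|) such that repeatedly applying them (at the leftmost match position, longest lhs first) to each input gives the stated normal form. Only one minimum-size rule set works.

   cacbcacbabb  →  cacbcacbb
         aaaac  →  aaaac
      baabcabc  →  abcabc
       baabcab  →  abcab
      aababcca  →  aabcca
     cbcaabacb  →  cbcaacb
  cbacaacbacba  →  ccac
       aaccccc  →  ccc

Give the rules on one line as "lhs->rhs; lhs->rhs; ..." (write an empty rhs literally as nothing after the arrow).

  | cacbcacbabb => cacbcacbb
  | aaaac
  | baabcabc => abcabc
  | baabcab => abcab

acc->c; ba->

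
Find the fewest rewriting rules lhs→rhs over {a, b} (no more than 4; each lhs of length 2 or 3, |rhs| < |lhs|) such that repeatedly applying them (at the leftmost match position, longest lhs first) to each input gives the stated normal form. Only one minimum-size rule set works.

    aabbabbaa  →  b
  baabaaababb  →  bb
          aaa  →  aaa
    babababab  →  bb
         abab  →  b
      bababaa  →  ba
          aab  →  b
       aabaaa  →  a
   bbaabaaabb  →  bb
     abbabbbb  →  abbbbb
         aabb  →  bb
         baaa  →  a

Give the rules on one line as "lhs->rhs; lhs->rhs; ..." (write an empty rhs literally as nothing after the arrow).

aab->b; aba->; baa->; bba->b

  | aabbabbaa => bbabbaa => bbbaa => bba => b
  | baabaaababb => baaababb => ababb => bb
  | aaa
  | babababab => bbabab => bbab => bb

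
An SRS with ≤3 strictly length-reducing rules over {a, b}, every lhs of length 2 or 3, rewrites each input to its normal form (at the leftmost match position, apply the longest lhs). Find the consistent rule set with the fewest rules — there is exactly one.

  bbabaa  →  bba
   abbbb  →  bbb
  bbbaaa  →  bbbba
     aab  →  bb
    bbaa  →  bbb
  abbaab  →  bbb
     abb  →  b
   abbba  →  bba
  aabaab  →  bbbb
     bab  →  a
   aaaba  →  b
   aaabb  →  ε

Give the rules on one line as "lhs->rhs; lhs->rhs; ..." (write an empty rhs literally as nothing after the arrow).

  | bbabaa => baaa => bba
  | abbbb => bbb
  | bbbaaa => bbbba
  | aab => bb

aa->b; ab->; bab->a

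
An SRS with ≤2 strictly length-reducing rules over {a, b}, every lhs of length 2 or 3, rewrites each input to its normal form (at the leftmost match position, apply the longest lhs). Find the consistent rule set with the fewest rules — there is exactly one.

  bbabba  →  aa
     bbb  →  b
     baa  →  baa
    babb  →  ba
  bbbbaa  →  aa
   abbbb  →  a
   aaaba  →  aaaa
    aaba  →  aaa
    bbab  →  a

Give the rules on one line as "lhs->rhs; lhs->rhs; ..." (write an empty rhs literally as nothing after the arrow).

  | bbabba => abba => aba => aa
  | bbb => b
  | baa
  | babb => bab => ba

ab->a; bb->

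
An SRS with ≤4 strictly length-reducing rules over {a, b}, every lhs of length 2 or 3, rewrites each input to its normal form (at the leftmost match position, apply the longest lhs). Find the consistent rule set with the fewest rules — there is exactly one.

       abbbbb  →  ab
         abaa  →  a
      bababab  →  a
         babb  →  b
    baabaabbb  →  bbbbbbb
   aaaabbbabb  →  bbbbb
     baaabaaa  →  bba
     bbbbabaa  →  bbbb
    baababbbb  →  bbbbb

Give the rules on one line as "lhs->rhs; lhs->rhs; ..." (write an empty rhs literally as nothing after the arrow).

aa->b; abb->a; bab->

  | abbbbb => abbb => ab
  | abaa => abb => a
  | bababab => abab => a
  | babb => b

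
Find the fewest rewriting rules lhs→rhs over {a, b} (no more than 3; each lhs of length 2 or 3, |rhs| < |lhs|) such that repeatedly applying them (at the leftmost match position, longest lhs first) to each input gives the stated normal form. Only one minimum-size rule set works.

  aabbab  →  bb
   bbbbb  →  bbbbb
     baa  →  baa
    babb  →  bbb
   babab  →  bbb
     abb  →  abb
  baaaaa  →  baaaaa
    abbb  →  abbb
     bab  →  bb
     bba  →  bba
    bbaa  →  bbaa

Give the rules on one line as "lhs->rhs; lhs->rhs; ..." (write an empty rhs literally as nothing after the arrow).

aab->; bab->bb

  | aabbab => bab => bb
  | bbbbb
  | baa
  | babb => bbb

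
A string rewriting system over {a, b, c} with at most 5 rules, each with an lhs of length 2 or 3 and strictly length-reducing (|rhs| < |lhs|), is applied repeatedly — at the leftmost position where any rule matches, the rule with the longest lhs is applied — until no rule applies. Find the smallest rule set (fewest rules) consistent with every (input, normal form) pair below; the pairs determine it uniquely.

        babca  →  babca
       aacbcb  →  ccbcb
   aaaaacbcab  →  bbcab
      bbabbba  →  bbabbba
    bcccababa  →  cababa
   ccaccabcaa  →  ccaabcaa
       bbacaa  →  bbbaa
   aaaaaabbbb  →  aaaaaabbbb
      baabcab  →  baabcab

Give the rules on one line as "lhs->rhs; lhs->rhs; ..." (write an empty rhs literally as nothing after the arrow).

  | babca
  | aacbcb => ccbcb
  | aaaaacbcab => aaaccbcab => acccbcab => acbcab => bbcab
  | bbabbba

aac->cc; ac->b; acc->a; bcc->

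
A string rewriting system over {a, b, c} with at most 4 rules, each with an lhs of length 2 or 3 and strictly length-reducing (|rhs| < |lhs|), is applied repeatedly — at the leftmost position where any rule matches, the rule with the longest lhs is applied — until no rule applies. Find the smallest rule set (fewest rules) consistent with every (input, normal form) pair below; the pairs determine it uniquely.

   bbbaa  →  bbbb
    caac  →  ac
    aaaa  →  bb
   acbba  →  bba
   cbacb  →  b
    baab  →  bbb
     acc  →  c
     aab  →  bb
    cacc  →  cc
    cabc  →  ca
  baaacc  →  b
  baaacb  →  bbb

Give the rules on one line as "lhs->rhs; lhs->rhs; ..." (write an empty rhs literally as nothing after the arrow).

  | bbbaa => bbbb
  | caac => cbc => ac
  | aaaa => baa => bb
  | acbba => aaba => bba

aa->b; acc->c; bc->; cb->a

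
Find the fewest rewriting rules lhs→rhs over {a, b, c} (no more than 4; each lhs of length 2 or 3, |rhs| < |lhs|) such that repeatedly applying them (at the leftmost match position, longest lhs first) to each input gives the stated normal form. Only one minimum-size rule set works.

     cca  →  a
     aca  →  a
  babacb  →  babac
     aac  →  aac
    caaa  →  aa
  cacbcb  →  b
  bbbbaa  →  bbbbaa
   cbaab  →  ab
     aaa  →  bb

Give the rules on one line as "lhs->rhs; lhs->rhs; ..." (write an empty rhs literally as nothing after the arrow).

aaa->bb; ca->; cb->c; cc->

  | cca => a
  | aca => a
  | babacb => babac
  | aac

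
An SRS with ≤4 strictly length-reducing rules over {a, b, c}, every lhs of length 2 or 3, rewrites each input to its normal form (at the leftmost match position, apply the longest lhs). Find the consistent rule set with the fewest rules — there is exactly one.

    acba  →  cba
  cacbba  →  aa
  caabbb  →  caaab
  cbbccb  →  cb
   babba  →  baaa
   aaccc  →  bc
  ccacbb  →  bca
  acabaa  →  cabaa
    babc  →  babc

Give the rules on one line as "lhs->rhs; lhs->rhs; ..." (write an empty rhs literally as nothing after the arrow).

  | acba => cba
  | cacbba => bba => aa
  | caabbb => caaab
  | cbbccb => caccb => cb

ac->c; bb->a; cac->; cc->b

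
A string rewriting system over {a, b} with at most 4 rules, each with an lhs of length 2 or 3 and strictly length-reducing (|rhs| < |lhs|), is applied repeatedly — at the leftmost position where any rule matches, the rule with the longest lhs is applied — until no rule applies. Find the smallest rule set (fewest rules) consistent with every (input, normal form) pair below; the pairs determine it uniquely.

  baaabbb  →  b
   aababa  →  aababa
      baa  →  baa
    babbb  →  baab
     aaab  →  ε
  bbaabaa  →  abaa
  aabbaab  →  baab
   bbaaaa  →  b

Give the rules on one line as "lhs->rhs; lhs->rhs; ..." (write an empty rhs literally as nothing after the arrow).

  | baaabbb => bbbbb => bbb => b
  | aababa
  | baa
  | babbb => baab

aaa->b; abb->aa; bb->; bba->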